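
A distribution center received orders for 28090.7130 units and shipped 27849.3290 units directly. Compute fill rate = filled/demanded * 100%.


FR = 27849.3290 / 28090.7130 * 100 = 99.1407

99.1407%


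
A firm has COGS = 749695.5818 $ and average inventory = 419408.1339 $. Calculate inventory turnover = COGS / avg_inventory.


Turnover = 749695.5818 / 419408.1339 = 1.7875

1.7875


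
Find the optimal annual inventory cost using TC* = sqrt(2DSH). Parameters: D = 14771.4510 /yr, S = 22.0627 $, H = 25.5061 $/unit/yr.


2*D*S*H = 16624778.6476
TC* = sqrt(16624778.6476) = 4077.3495

4077.3495 $/yr


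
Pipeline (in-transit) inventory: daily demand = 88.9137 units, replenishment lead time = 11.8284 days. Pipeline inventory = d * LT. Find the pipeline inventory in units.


Pipeline = 88.9137 * 11.8284 = 1051.7068

1051.7068 units


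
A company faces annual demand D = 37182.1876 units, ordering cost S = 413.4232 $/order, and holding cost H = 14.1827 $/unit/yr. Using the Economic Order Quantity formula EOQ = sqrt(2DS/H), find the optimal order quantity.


2*D*S = 2 * 37182.1876 * 413.4232 = 30743957.9612
2*D*S/H = 2167708.4026
EOQ = sqrt(2167708.4026) = 1472.3140

1472.3140 units


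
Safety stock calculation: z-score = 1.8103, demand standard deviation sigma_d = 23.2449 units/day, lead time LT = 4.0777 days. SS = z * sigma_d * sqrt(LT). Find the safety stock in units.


sqrt(LT) = sqrt(4.0777) = 2.0193
SS = 1.8103 * 23.2449 * 2.0193 = 84.9740

84.9740 units


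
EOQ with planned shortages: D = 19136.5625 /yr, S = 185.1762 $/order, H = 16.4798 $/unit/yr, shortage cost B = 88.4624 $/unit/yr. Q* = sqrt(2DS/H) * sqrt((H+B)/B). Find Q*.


sqrt(2DS/H) = 655.7882
sqrt((H+B)/B) = 1.0892
Q* = 655.7882 * 1.0892 = 714.2649

714.2649 units


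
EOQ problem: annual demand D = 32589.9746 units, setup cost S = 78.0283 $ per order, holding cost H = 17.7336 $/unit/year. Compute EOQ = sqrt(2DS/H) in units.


2*D*S = 2 * 32589.9746 * 78.0283 = 5085880.6302
2*D*S/H = 286793.4672
EOQ = sqrt(286793.4672) = 535.5310

535.5310 units


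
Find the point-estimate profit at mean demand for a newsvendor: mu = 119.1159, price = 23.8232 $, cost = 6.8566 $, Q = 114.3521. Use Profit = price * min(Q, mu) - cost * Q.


Sales at mu = min(114.3521, 119.1159) = 114.3521
Revenue = 23.8232 * 114.3521 = 2724.2329
Total cost = 6.8566 * 114.3521 = 784.0666
Profit = 2724.2329 - 784.0666 = 1940.1663

1940.1663 $


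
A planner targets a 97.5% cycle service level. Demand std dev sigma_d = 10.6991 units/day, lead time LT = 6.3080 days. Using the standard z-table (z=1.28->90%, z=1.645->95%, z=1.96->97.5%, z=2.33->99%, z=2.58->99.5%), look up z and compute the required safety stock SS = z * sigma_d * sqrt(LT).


From the table, SL = 97.5% corresponds to z = 1.96
sqrt(LT) = sqrt(6.3080) = 2.5116
SS = 1.96 * 10.6991 * 2.5116 = 52.6683

52.6683 units


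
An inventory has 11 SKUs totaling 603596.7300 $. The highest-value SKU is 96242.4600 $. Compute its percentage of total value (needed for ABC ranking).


Top item = 96242.4600
Total = 603596.7300
Percentage = 96242.4600 / 603596.7300 * 100 = 15.9448

15.9448%


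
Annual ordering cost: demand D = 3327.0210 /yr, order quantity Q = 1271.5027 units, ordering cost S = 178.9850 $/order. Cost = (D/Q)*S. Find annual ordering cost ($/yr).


Number of orders = D/Q = 2.6166
Cost = 2.6166 * 178.9850 = 468.3331

468.3331 $/yr


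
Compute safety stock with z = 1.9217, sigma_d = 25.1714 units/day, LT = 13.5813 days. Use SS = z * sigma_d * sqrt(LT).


sqrt(LT) = sqrt(13.5813) = 3.6853
SS = 1.9217 * 25.1714 * 3.6853 = 178.2640

178.2640 units


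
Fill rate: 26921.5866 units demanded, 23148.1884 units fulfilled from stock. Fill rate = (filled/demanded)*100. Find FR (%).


FR = 23148.1884 / 26921.5866 * 100 = 85.9837

85.9837%


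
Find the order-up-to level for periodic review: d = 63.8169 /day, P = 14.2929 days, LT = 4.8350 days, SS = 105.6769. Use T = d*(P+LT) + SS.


P + LT = 19.1279
d*(P+LT) = 63.8169 * 19.1279 = 1220.6833
T = 1220.6833 + 105.6769 = 1326.3602

1326.3602 units


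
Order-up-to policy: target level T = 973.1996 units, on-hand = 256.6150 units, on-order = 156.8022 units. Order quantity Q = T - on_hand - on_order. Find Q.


Inventory position = OH + OO = 256.6150 + 156.8022 = 413.4172
Q = 973.1996 - 413.4172 = 559.7824

559.7824 units


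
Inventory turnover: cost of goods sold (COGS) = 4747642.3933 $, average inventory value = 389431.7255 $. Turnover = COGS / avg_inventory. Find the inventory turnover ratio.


Turnover = 4747642.3933 / 389431.7255 = 12.1912

12.1912


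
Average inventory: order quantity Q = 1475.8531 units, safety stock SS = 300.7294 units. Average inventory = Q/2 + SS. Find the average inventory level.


Q/2 = 737.9266
Avg = 737.9266 + 300.7294 = 1038.6560

1038.6560 units


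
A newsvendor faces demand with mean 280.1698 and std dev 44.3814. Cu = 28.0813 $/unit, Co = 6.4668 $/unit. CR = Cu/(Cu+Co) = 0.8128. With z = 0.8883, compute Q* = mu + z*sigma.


CR = Cu/(Cu+Co) = 28.0813/(28.0813+6.4668) = 0.8128
z = 0.8883
Q* = 280.1698 + 0.8883 * 44.3814 = 319.5938

319.5938 units


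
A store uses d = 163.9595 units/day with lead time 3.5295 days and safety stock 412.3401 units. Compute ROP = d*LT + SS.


d*LT = 163.9595 * 3.5295 = 578.6951
ROP = 578.6951 + 412.3401 = 991.0352

991.0352 units


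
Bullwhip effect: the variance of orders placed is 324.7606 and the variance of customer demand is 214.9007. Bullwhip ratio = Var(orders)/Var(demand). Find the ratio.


BW = 324.7606 / 214.9007 = 1.5112

1.5112


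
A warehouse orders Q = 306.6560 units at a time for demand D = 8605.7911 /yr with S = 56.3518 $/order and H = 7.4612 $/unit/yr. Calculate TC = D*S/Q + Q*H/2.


Ordering cost = D*S/Q = 1581.4196
Holding cost = Q*H/2 = 1144.0109
TC = 1581.4196 + 1144.0109 = 2725.4305

2725.4305 $/yr


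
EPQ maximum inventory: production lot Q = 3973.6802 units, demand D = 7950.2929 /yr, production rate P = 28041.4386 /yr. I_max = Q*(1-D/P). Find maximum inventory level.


D/P = 0.2835
1 - D/P = 0.7165
I_max = 3973.6802 * 0.7165 = 2847.0646

2847.0646 units


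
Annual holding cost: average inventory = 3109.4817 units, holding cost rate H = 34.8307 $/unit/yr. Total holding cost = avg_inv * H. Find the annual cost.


Cost = 3109.4817 * 34.8307 = 108305.4242

108305.4242 $/yr


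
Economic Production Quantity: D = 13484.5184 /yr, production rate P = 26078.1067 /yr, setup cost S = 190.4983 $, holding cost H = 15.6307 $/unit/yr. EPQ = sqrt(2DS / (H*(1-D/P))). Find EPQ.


1 - D/P = 1 - 0.5171 = 0.4829
H*(1-D/P) = 7.5483
2DS = 5137555.6630
EPQ = sqrt(680619.9565) = 824.9969

824.9969 units


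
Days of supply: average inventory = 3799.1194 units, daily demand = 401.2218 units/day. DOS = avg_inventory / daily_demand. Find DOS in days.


DOS = 3799.1194 / 401.2218 = 9.4689

9.4689 days


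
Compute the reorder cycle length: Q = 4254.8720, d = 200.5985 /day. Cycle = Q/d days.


Cycle = 4254.8720 / 200.5985 = 21.2109

21.2109 days


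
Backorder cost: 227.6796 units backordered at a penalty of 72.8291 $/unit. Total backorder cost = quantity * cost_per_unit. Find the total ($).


Total = 227.6796 * 72.8291 = 16581.7004

16581.7004 $


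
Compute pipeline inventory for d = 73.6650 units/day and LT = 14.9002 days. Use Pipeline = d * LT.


Pipeline = 73.6650 * 14.9002 = 1097.6232

1097.6232 units


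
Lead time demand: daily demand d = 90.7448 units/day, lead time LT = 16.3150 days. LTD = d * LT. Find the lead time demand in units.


LTD = 90.7448 * 16.3150 = 1480.5014

1480.5014 units


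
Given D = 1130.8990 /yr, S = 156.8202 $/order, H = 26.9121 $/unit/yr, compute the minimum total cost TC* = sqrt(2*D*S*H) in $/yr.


2*D*S*H = 9545603.8529
TC* = sqrt(9545603.8529) = 3089.5961

3089.5961 $/yr


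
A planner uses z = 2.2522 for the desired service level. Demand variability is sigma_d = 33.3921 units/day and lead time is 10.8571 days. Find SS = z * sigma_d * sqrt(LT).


sqrt(LT) = sqrt(10.8571) = 3.2950
SS = 2.2522 * 33.3921 * 3.2950 = 247.8036

247.8036 units


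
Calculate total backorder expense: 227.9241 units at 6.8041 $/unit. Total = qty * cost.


Total = 227.9241 * 6.8041 = 1550.8184

1550.8184 $


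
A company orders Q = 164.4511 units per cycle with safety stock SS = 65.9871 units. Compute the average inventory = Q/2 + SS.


Q/2 = 82.2255
Avg = 82.2255 + 65.9871 = 148.2126

148.2126 units


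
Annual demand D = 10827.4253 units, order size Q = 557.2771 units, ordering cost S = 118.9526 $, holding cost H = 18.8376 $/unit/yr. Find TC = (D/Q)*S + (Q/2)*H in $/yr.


Ordering cost = D*S/Q = 2311.1490
Holding cost = Q*H/2 = 5248.8815
TC = 2311.1490 + 5248.8815 = 7560.0305

7560.0305 $/yr


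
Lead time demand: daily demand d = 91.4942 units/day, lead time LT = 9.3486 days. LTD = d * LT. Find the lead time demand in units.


LTD = 91.4942 * 9.3486 = 855.3427

855.3427 units


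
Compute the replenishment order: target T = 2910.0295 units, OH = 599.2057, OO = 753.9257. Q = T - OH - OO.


Inventory position = OH + OO = 599.2057 + 753.9257 = 1353.1314
Q = 2910.0295 - 1353.1314 = 1556.8981

1556.8981 units


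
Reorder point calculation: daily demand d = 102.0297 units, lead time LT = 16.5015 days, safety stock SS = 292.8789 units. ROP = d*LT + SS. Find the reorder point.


d*LT = 102.0297 * 16.5015 = 1683.6431
ROP = 1683.6431 + 292.8789 = 1976.5220

1976.5220 units


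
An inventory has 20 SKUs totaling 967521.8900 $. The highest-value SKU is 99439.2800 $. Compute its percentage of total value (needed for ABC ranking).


Top item = 99439.2800
Total = 967521.8900
Percentage = 99439.2800 / 967521.8900 * 100 = 10.2777

10.2777%


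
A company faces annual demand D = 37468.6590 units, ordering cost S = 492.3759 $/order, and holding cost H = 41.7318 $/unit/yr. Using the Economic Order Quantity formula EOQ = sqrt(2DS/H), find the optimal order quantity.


2*D*S = 2 * 37468.6590 * 492.3759 = 36897329.3938
2*D*S/H = 884153.7962
EOQ = sqrt(884153.7962) = 940.2945

940.2945 units


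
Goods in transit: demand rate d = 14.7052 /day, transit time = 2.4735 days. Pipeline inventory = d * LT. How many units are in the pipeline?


Pipeline = 14.7052 * 2.4735 = 36.3733

36.3733 units


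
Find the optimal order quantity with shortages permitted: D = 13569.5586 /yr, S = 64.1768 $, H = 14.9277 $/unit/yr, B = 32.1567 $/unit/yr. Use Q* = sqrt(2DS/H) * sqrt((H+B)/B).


sqrt(2DS/H) = 341.5784
sqrt((H+B)/B) = 1.2100
Q* = 341.5784 * 1.2100 = 413.3265

413.3265 units


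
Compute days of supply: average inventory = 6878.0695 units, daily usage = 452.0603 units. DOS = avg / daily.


DOS = 6878.0695 / 452.0603 = 15.2149

15.2149 days


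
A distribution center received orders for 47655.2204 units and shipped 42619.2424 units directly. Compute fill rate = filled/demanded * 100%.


FR = 42619.2424 / 47655.2204 * 100 = 89.4325

89.4325%


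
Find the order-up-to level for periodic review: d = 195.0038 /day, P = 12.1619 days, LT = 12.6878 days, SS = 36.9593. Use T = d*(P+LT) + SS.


P + LT = 24.8497
d*(P+LT) = 195.0038 * 24.8497 = 4845.7859
T = 4845.7859 + 36.9593 = 4882.7452

4882.7452 units


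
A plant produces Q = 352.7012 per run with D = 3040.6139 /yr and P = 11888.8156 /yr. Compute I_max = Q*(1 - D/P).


D/P = 0.2558
1 - D/P = 0.7442
I_max = 352.7012 * 0.7442 = 262.4964

262.4964 units


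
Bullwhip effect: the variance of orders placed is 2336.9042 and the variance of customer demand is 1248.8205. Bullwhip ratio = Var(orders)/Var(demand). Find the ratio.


BW = 2336.9042 / 1248.8205 = 1.8713

1.8713


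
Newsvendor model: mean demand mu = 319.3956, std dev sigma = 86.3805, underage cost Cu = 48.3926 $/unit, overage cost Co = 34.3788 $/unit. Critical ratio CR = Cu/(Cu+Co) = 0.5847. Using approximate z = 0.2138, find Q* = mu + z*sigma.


CR = Cu/(Cu+Co) = 48.3926/(48.3926+34.3788) = 0.5847
z = 0.2138
Q* = 319.3956 + 0.2138 * 86.3805 = 337.8638

337.8638 units


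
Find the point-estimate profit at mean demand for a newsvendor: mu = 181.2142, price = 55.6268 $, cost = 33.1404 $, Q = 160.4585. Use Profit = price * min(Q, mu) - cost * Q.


Sales at mu = min(160.4585, 181.2142) = 160.4585
Revenue = 55.6268 * 160.4585 = 8925.7929
Total cost = 33.1404 * 160.4585 = 5317.6589
Profit = 8925.7929 - 5317.6589 = 3608.1340

3608.1340 $


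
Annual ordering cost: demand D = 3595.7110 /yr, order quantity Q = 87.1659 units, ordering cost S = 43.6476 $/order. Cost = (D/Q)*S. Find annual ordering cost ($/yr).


Number of orders = D/Q = 41.2513
Cost = 41.2513 * 43.6476 = 1800.5224

1800.5224 $/yr


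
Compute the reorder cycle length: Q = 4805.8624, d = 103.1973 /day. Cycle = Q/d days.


Cycle = 4805.8624 / 103.1973 = 46.5697

46.5697 days


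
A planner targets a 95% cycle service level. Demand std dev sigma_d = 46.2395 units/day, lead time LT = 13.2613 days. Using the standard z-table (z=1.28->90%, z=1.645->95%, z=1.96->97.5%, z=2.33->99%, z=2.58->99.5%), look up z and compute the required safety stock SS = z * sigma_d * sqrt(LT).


From the table, SL = 95% corresponds to z = 1.645
sqrt(LT) = sqrt(13.2613) = 3.6416
SS = 1.645 * 46.2395 * 3.6416 = 276.9951

276.9951 units


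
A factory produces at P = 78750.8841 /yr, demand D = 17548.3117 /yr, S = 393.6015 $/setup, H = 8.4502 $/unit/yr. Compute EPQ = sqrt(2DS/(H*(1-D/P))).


1 - D/P = 1 - 0.2228 = 0.7772
H*(1-D/P) = 6.5672
2DS = 13814083.6152
EPQ = sqrt(2103491.9495) = 1450.3420

1450.3420 units


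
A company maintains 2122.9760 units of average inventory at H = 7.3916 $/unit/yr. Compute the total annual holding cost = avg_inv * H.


Cost = 2122.9760 * 7.3916 = 15692.1894

15692.1894 $/yr


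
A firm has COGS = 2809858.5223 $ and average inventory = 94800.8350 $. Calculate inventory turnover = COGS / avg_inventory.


Turnover = 2809858.5223 / 94800.8350 = 29.6396

29.6396


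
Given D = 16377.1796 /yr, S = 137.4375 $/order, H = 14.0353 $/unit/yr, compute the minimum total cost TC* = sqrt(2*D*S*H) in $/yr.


2*D*S*H = 63182390.6024
TC* = sqrt(63182390.6024) = 7948.7352

7948.7352 $/yr


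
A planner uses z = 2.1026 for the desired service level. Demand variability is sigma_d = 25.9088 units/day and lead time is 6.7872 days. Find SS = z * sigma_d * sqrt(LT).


sqrt(LT) = sqrt(6.7872) = 2.6052
SS = 2.1026 * 25.9088 * 2.6052 = 141.9219

141.9219 units


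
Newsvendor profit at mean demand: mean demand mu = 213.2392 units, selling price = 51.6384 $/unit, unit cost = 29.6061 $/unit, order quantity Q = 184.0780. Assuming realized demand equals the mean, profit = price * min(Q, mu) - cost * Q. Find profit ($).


Sales at mu = min(184.0780, 213.2392) = 184.0780
Revenue = 51.6384 * 184.0780 = 9505.4934
Total cost = 29.6061 * 184.0780 = 5449.8317
Profit = 9505.4934 - 5449.8317 = 4055.6617

4055.6617 $


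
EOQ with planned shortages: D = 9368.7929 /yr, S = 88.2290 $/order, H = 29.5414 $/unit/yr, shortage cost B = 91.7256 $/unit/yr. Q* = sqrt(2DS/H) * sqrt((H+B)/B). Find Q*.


sqrt(2DS/H) = 236.5631
sqrt((H+B)/B) = 1.1498
Q* = 236.5631 * 1.1498 = 272.0026

272.0026 units


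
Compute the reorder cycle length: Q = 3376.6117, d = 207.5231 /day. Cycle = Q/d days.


Cycle = 3376.6117 / 207.5231 = 16.2710

16.2710 days


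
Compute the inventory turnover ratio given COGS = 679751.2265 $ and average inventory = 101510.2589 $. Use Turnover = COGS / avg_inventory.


Turnover = 679751.2265 / 101510.2589 = 6.6964

6.6964


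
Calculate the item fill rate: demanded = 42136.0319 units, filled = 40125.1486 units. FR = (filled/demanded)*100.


FR = 40125.1486 / 42136.0319 * 100 = 95.2276

95.2276%


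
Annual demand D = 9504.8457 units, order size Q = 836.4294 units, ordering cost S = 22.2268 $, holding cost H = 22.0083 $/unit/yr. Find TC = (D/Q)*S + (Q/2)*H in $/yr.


Ordering cost = D*S/Q = 252.5764
Holding cost = Q*H/2 = 9204.1946
TC = 252.5764 + 9204.1946 = 9456.7710

9456.7710 $/yr


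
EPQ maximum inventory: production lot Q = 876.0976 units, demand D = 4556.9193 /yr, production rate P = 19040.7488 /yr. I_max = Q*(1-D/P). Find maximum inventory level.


D/P = 0.2393
1 - D/P = 0.7607
I_max = 876.0976 * 0.7607 = 666.4259

666.4259 units


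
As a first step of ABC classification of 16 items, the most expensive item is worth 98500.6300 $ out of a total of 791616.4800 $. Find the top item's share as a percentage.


Top item = 98500.6300
Total = 791616.4800
Percentage = 98500.6300 / 791616.4800 * 100 = 12.4430

12.4430%


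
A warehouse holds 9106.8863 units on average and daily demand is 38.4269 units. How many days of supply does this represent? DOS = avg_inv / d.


DOS = 9106.8863 / 38.4269 = 236.9925

236.9925 days


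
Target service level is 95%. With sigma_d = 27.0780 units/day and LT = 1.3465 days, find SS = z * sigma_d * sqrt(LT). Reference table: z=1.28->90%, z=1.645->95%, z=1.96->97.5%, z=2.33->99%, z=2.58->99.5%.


From the table, SL = 95% corresponds to z = 1.645
sqrt(LT) = sqrt(1.3465) = 1.1604
SS = 1.645 * 27.0780 * 1.1604 = 51.6875

51.6875 units


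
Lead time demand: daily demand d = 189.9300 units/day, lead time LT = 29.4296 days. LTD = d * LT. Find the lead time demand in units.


LTD = 189.9300 * 29.4296 = 5589.5639

5589.5639 units


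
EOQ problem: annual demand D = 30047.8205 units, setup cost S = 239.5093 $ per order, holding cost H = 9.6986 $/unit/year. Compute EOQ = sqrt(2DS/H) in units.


2*D*S = 2 * 30047.8205 * 239.5093 = 14393464.9090
2*D*S/H = 1484076.5584
EOQ = sqrt(1484076.5584) = 1218.2268

1218.2268 units


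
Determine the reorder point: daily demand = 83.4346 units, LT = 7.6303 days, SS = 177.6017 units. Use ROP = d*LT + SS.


d*LT = 83.4346 * 7.6303 = 636.6310
ROP = 636.6310 + 177.6017 = 814.2327

814.2327 units


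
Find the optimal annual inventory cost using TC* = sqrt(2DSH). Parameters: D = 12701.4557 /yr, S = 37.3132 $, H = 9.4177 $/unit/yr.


2*D*S*H = 8926697.9796
TC* = sqrt(8926697.9796) = 2987.7580

2987.7580 $/yr


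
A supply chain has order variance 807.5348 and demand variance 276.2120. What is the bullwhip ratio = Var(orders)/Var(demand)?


BW = 807.5348 / 276.2120 = 2.9236

2.9236


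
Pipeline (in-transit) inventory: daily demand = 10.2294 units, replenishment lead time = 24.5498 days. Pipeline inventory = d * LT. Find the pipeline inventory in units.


Pipeline = 10.2294 * 24.5498 = 251.1297

251.1297 units


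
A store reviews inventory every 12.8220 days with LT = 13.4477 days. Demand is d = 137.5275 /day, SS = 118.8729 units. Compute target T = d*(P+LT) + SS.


P + LT = 26.2697
d*(P+LT) = 137.5275 * 26.2697 = 3612.8062
T = 3612.8062 + 118.8729 = 3731.6791

3731.6791 units


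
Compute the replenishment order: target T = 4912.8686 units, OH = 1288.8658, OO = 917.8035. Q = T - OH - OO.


Inventory position = OH + OO = 1288.8658 + 917.8035 = 2206.6693
Q = 4912.8686 - 2206.6693 = 2706.1993

2706.1993 units


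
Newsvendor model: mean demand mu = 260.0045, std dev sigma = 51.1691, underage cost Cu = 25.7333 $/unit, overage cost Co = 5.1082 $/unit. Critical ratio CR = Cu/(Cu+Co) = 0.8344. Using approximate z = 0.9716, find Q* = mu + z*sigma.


CR = Cu/(Cu+Co) = 25.7333/(25.7333+5.1082) = 0.8344
z = 0.9716
Q* = 260.0045 + 0.9716 * 51.1691 = 309.7204

309.7204 units


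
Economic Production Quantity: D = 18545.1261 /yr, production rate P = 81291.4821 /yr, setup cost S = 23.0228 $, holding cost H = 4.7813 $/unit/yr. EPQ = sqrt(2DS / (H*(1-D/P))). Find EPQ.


1 - D/P = 1 - 0.2281 = 0.7719
H*(1-D/P) = 3.6905
2DS = 853921.4584
EPQ = sqrt(231381.4112) = 481.0212

481.0212 units


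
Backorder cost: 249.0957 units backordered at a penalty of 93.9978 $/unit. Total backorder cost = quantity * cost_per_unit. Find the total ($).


Total = 249.0957 * 93.9978 = 23414.4478

23414.4478 $


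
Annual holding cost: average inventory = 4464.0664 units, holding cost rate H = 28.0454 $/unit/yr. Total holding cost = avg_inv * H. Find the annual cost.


Cost = 4464.0664 * 28.0454 = 125196.5278

125196.5278 $/yr


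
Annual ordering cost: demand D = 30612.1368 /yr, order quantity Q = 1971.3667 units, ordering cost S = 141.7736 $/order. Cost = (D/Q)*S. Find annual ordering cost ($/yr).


Number of orders = D/Q = 15.5284
Cost = 15.5284 * 141.7736 = 2201.5147

2201.5147 $/yr


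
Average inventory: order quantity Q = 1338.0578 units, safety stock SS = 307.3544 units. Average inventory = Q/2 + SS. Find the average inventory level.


Q/2 = 669.0289
Avg = 669.0289 + 307.3544 = 976.3833

976.3833 units


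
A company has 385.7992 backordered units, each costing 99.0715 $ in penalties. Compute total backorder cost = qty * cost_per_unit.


Total = 385.7992 * 99.0715 = 38221.7054

38221.7054 $


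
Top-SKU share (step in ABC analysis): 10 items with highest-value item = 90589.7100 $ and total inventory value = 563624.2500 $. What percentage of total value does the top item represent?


Top item = 90589.7100
Total = 563624.2500
Percentage = 90589.7100 / 563624.2500 * 100 = 16.0727

16.0727%


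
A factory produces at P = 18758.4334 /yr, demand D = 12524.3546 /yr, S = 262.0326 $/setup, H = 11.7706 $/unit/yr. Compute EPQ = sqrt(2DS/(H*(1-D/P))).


1 - D/P = 1 - 0.6677 = 0.3323
H*(1-D/P) = 3.9118
2DS = 6563578.3983
EPQ = sqrt(1677901.0810) = 1295.3382

1295.3382 units


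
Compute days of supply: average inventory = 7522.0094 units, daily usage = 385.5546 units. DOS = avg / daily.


DOS = 7522.0094 / 385.5546 = 19.5096

19.5096 days


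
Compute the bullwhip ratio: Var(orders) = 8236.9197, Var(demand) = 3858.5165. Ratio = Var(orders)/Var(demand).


BW = 8236.9197 / 3858.5165 = 2.1347

2.1347


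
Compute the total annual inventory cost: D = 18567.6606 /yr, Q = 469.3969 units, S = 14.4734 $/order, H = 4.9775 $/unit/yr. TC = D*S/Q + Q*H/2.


Ordering cost = D*S/Q = 572.5159
Holding cost = Q*H/2 = 1168.2115
TC = 572.5159 + 1168.2115 = 1740.7274

1740.7274 $/yr


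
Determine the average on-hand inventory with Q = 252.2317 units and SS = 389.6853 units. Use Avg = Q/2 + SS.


Q/2 = 126.1158
Avg = 126.1158 + 389.6853 = 515.8012

515.8012 units


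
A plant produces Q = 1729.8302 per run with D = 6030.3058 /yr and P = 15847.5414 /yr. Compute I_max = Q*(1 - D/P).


D/P = 0.3805
1 - D/P = 0.6195
I_max = 1729.8302 * 0.6195 = 1071.5953

1071.5953 units


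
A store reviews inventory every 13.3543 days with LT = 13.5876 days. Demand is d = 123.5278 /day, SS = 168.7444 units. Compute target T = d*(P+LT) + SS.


P + LT = 26.9419
d*(P+LT) = 123.5278 * 26.9419 = 3328.0736
T = 3328.0736 + 168.7444 = 3496.8180

3496.8180 units


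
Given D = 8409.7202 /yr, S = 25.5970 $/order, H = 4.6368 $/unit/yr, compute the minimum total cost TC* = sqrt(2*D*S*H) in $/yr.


2*D*S*H = 1996268.5948
TC* = sqrt(1996268.5948) = 1412.8937

1412.8937 $/yr


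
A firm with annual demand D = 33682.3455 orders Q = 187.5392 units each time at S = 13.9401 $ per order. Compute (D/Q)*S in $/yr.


Number of orders = D/Q = 179.6016
Cost = 179.6016 * 13.9401 = 2503.6646

2503.6646 $/yr


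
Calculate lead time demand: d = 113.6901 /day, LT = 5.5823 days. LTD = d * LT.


LTD = 113.6901 * 5.5823 = 634.6522

634.6522 units


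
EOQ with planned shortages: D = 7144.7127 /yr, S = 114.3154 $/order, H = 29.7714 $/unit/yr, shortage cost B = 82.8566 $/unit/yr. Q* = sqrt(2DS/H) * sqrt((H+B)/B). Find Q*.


sqrt(2DS/H) = 234.2395
sqrt((H+B)/B) = 1.1659
Q* = 234.2395 * 1.1659 = 273.0988

273.0988 units


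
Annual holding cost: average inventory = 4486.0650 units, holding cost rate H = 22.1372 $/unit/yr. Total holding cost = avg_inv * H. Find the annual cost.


Cost = 4486.0650 * 22.1372 = 99308.9181

99308.9181 $/yr


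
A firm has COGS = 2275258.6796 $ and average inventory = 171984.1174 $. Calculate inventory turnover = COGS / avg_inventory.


Turnover = 2275258.6796 / 171984.1174 = 13.2295

13.2295


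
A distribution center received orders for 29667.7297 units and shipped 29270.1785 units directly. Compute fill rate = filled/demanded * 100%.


FR = 29270.1785 / 29667.7297 * 100 = 98.6600

98.6600%


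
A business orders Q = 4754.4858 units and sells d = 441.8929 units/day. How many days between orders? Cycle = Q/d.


Cycle = 4754.4858 / 441.8929 = 10.7594

10.7594 days


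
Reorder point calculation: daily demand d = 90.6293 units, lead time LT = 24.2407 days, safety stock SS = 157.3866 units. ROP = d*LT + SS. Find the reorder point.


d*LT = 90.6293 * 24.2407 = 2196.9177
ROP = 2196.9177 + 157.3866 = 2354.3043

2354.3043 units


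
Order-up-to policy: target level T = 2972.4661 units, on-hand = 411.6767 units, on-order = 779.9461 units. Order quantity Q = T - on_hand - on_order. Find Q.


Inventory position = OH + OO = 411.6767 + 779.9461 = 1191.6228
Q = 2972.4661 - 1191.6228 = 1780.8433

1780.8433 units


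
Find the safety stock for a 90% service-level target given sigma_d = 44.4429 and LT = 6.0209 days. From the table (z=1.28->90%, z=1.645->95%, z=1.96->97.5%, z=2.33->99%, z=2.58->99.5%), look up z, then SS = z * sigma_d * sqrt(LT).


From the table, SL = 90% corresponds to z = 1.28
sqrt(LT) = sqrt(6.0209) = 2.4538
SS = 1.28 * 44.4429 * 2.4538 = 139.5864

139.5864 units


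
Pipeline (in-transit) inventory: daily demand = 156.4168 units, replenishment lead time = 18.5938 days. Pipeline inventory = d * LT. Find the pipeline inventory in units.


Pipeline = 156.4168 * 18.5938 = 2908.3827

2908.3827 units


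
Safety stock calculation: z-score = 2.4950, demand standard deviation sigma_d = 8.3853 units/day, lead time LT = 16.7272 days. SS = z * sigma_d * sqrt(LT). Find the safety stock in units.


sqrt(LT) = sqrt(16.7272) = 4.0899
SS = 2.4950 * 8.3853 * 4.0899 = 85.5659

85.5659 units


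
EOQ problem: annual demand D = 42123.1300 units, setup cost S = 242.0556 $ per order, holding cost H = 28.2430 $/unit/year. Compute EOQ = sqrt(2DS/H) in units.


2*D*S = 2 * 42123.1300 * 242.0556 = 20392279.0121
2*D*S/H = 722029.4945
EOQ = sqrt(722029.4945) = 849.7232

849.7232 units


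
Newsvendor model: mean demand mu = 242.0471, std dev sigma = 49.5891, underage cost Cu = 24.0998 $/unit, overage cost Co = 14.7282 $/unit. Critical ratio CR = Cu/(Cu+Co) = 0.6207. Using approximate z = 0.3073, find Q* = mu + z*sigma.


CR = Cu/(Cu+Co) = 24.0998/(24.0998+14.7282) = 0.6207
z = 0.3073
Q* = 242.0471 + 0.3073 * 49.5891 = 257.2858

257.2858 units


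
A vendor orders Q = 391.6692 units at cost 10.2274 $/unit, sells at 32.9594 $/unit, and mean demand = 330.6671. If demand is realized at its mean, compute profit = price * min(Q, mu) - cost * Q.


Sales at mu = min(391.6692, 330.6671) = 330.6671
Revenue = 32.9594 * 330.6671 = 10898.5892
Total cost = 10.2274 * 391.6692 = 4005.7576
Profit = 10898.5892 - 4005.7576 = 6892.8316

6892.8316 $


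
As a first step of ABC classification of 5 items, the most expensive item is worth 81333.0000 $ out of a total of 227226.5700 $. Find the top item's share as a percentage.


Top item = 81333.0000
Total = 227226.5700
Percentage = 81333.0000 / 227226.5700 * 100 = 35.7938

35.7938%


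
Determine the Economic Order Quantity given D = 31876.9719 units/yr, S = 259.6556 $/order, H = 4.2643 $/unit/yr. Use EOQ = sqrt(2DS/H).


2*D*S = 2 * 31876.9719 * 259.6556 = 16554068.5298
2*D*S/H = 3882013.1158
EOQ = sqrt(3882013.1158) = 1970.2825

1970.2825 units


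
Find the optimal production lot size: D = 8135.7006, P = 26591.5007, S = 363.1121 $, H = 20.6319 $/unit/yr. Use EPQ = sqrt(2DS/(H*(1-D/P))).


1 - D/P = 1 - 0.3060 = 0.6940
H*(1-D/P) = 14.3195
2DS = 5908342.6597
EPQ = sqrt(412606.8374) = 642.3448

642.3448 units


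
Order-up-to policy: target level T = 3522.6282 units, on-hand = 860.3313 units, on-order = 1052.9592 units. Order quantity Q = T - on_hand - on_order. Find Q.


Inventory position = OH + OO = 860.3313 + 1052.9592 = 1913.2905
Q = 3522.6282 - 1913.2905 = 1609.3377

1609.3377 units


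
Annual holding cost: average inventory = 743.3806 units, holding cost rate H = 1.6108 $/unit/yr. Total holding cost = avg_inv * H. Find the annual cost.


Cost = 743.3806 * 1.6108 = 1197.4375

1197.4375 $/yr


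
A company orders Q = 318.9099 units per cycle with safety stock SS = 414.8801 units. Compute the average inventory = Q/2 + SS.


Q/2 = 159.4549
Avg = 159.4549 + 414.8801 = 574.3351

574.3351 units


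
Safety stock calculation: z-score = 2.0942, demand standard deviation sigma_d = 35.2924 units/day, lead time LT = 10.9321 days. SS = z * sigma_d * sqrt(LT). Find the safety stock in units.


sqrt(LT) = sqrt(10.9321) = 3.3064
SS = 2.0942 * 35.2924 * 3.3064 = 244.3718

244.3718 units


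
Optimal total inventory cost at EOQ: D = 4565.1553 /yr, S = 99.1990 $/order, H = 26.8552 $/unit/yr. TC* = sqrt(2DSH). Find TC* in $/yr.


2*D*S*H = 24323229.4724
TC* = sqrt(24323229.4724) = 4931.8586

4931.8586 $/yr


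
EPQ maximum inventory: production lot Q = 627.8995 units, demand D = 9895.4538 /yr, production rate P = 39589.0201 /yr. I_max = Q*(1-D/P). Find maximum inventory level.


D/P = 0.2500
1 - D/P = 0.7500
I_max = 627.8995 * 0.7500 = 470.9532

470.9532 units


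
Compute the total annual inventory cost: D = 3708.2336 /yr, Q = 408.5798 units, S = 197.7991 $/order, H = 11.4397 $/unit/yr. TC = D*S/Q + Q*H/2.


Ordering cost = D*S/Q = 1795.2069
Holding cost = Q*H/2 = 2337.0152
TC = 1795.2069 + 2337.0152 = 4132.2221

4132.2221 $/yr


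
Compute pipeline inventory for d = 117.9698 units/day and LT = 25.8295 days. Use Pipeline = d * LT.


Pipeline = 117.9698 * 25.8295 = 3047.1009

3047.1009 units


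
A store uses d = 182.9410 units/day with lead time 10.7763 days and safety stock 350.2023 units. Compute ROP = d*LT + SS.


d*LT = 182.9410 * 10.7763 = 1971.4271
ROP = 1971.4271 + 350.2023 = 2321.6294

2321.6294 units


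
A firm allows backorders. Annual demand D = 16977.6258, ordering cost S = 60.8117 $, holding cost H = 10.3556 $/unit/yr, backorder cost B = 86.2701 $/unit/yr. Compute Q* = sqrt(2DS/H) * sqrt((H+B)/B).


sqrt(2DS/H) = 446.5390
sqrt((H+B)/B) = 1.0583
Q* = 446.5390 * 1.0583 = 472.5803

472.5803 units


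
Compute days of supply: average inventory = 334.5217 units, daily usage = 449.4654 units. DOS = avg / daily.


DOS = 334.5217 / 449.4654 = 0.7443

0.7443 days


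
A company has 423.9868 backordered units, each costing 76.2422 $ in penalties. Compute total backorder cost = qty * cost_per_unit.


Total = 423.9868 * 76.2422 = 32325.6864

32325.6864 $


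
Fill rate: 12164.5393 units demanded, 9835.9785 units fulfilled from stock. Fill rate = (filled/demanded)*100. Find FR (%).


FR = 9835.9785 / 12164.5393 * 100 = 80.8578

80.8578%


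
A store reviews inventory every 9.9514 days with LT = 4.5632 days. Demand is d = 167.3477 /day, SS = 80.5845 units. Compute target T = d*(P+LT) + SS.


P + LT = 14.5146
d*(P+LT) = 167.3477 * 14.5146 = 2428.9849
T = 2428.9849 + 80.5845 = 2509.5694

2509.5694 units


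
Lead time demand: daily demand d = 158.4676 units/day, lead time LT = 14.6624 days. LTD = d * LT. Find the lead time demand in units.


LTD = 158.4676 * 14.6624 = 2323.5153

2323.5153 units


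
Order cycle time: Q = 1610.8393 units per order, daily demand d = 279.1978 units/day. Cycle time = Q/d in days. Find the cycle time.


Cycle = 1610.8393 / 279.1978 = 5.7695

5.7695 days


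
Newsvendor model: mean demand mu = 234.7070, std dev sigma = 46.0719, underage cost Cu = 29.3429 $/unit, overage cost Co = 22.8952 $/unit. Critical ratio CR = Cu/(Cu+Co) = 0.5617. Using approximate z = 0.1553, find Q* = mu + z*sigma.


CR = Cu/(Cu+Co) = 29.3429/(29.3429+22.8952) = 0.5617
z = 0.1553
Q* = 234.7070 + 0.1553 * 46.0719 = 241.8620

241.8620 units


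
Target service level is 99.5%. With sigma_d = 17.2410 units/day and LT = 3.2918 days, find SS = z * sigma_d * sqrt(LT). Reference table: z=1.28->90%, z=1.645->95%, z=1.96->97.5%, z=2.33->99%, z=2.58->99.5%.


From the table, SL = 99.5% corresponds to z = 2.58
sqrt(LT) = sqrt(3.2918) = 1.8143
SS = 2.58 * 17.2410 * 1.8143 = 80.7047

80.7047 units


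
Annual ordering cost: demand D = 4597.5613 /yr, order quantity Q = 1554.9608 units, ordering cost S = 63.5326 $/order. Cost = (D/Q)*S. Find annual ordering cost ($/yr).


Number of orders = D/Q = 2.9567
Cost = 2.9567 * 63.5326 = 187.8472

187.8472 $/yr


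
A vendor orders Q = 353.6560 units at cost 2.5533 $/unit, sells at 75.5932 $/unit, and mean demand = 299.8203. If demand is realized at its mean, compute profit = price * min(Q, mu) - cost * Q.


Sales at mu = min(353.6560, 299.8203) = 299.8203
Revenue = 75.5932 * 299.8203 = 22664.3759
Total cost = 2.5533 * 353.6560 = 902.9899
Profit = 22664.3759 - 902.9899 = 21761.3860

21761.3860 $


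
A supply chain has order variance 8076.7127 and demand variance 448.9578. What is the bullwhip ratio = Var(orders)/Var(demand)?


BW = 8076.7127 / 448.9578 = 17.9899

17.9899


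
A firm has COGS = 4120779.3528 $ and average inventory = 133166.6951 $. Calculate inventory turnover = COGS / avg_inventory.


Turnover = 4120779.3528 / 133166.6951 = 30.9445

30.9445


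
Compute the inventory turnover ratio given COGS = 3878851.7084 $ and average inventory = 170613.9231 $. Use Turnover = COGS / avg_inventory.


Turnover = 3878851.7084 / 170613.9231 = 22.7347

22.7347


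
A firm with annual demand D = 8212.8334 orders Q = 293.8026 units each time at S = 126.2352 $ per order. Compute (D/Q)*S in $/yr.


Number of orders = D/Q = 27.9536
Cost = 27.9536 * 126.2352 = 3528.7253

3528.7253 $/yr


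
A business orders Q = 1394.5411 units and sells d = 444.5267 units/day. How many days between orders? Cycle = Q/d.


Cycle = 1394.5411 / 444.5267 = 3.1371

3.1371 days


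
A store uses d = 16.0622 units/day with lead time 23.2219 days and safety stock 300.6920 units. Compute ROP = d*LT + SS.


d*LT = 16.0622 * 23.2219 = 372.9948
ROP = 372.9948 + 300.6920 = 673.6868

673.6868 units


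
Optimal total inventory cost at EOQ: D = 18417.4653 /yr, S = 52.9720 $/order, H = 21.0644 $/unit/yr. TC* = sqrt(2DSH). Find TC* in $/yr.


2*D*S*H = 41101277.3830
TC* = sqrt(41101277.3830) = 6411.0278

6411.0278 $/yr


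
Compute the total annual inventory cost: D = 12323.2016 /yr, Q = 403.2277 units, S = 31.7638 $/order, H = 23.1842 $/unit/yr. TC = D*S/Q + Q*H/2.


Ordering cost = D*S/Q = 970.7461
Holding cost = Q*H/2 = 4674.2558
TC = 970.7461 + 4674.2558 = 5645.0019

5645.0019 $/yr


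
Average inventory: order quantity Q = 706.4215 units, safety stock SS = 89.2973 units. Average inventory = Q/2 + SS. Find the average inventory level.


Q/2 = 353.2108
Avg = 353.2108 + 89.2973 = 442.5081

442.5081 units


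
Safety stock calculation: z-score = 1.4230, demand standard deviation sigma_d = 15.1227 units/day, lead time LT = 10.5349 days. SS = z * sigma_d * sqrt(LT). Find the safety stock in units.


sqrt(LT) = sqrt(10.5349) = 3.2458
SS = 1.4230 * 15.1227 * 3.2458 = 69.8473

69.8473 units


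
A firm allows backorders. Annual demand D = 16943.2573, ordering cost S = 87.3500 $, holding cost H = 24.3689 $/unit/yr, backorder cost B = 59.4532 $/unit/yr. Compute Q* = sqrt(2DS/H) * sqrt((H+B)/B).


sqrt(2DS/H) = 348.5194
sqrt((H+B)/B) = 1.1874
Q* = 348.5194 * 1.1874 = 413.8268

413.8268 units


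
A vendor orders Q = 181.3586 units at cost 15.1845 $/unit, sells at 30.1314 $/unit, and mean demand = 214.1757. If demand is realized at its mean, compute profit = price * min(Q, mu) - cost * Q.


Sales at mu = min(181.3586, 214.1757) = 181.3586
Revenue = 30.1314 * 181.3586 = 5464.5885
Total cost = 15.1845 * 181.3586 = 2753.8397
Profit = 5464.5885 - 2753.8397 = 2710.7489

2710.7489 $


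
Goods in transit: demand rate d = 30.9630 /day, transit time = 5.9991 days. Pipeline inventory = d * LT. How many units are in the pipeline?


Pipeline = 30.9630 * 5.9991 = 185.7501

185.7501 units


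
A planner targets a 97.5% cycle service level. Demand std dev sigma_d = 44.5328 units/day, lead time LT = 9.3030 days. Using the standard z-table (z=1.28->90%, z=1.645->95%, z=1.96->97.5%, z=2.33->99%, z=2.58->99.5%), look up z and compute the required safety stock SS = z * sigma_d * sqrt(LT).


From the table, SL = 97.5% corresponds to z = 1.96
sqrt(LT) = sqrt(9.3030) = 3.0501
SS = 1.96 * 44.5328 * 3.0501 = 266.2242

266.2242 units


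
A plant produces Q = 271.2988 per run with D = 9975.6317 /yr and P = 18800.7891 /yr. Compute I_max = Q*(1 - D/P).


D/P = 0.5306
1 - D/P = 0.4694
I_max = 271.2988 * 0.4694 = 127.3486

127.3486 units


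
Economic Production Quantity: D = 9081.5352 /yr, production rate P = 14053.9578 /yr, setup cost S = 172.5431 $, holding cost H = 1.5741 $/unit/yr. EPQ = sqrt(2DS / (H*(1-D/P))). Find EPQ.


1 - D/P = 1 - 0.6462 = 0.3538
H*(1-D/P) = 0.5569
2DS = 3133912.4723
EPQ = sqrt(5627106.7921) = 2372.1524

2372.1524 units


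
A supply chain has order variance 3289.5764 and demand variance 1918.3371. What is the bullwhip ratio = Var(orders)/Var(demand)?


BW = 3289.5764 / 1918.3371 = 1.7148

1.7148


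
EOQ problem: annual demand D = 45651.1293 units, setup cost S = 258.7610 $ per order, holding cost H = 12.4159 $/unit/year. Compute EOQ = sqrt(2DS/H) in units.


2*D*S = 2 * 45651.1293 * 258.7610 = 23625463.7376
2*D*S/H = 1902839.4025
EOQ = sqrt(1902839.4025) = 1379.4345

1379.4345 units


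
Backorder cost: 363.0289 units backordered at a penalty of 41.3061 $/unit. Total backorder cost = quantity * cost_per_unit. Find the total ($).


Total = 363.0289 * 41.3061 = 14995.3080

14995.3080 $


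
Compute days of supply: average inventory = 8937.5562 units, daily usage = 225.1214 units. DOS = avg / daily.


DOS = 8937.5562 / 225.1214 = 39.7011

39.7011 days


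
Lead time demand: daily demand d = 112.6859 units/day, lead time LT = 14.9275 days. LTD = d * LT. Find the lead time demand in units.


LTD = 112.6859 * 14.9275 = 1682.1188

1682.1188 units


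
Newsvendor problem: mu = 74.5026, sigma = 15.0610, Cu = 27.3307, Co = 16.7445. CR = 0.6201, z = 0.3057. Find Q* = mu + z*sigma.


CR = Cu/(Cu+Co) = 27.3307/(27.3307+16.7445) = 0.6201
z = 0.3057
Q* = 74.5026 + 0.3057 * 15.0610 = 79.1067

79.1067 units


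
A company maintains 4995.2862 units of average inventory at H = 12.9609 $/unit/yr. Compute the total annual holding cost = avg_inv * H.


Cost = 4995.2862 * 12.9609 = 64743.4049

64743.4049 $/yr


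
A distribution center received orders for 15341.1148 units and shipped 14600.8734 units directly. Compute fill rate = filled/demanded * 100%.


FR = 14600.8734 / 15341.1148 * 100 = 95.1748

95.1748%


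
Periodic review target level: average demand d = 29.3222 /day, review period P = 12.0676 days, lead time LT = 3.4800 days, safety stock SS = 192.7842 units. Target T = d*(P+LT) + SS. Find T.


P + LT = 15.5476
d*(P+LT) = 29.3222 * 15.5476 = 455.8898
T = 455.8898 + 192.7842 = 648.6740

648.6740 units


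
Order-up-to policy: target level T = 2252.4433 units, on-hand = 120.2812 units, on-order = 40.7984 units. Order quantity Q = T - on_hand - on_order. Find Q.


Inventory position = OH + OO = 120.2812 + 40.7984 = 161.0796
Q = 2252.4433 - 161.0796 = 2091.3637

2091.3637 units


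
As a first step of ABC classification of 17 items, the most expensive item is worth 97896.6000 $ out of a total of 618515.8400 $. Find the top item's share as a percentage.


Top item = 97896.6000
Total = 618515.8400
Percentage = 97896.6000 / 618515.8400 * 100 = 15.8277

15.8277%


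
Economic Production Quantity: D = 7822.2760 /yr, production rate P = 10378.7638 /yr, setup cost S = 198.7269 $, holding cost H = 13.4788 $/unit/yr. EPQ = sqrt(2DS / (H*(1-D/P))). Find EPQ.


1 - D/P = 1 - 0.7537 = 0.2463
H*(1-D/P) = 3.3201
2DS = 3108993.3208
EPQ = sqrt(936419.5318) = 967.6877

967.6877 units
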